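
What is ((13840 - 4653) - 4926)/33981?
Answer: 4261/33981 ≈ 0.12539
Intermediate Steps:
((13840 - 4653) - 4926)/33981 = (9187 - 4926)*(1/33981) = 4261*(1/33981) = 4261/33981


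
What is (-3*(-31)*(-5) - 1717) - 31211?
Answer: -33393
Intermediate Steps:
(-3*(-31)*(-5) - 1717) - 31211 = (93*(-5) - 1717) - 31211 = (-465 - 1717) - 31211 = -2182 - 31211 = -33393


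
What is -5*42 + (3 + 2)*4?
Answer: -190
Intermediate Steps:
-5*42 + (3 + 2)*4 = -210 + 5*4 = -210 + 20 = -190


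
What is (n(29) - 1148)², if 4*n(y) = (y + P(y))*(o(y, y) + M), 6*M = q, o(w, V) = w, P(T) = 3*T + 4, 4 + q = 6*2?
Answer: 56644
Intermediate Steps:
q = 8 (q = -4 + 6*2 = -4 + 12 = 8)
P(T) = 4 + 3*T
M = 4/3 (M = (⅙)*8 = 4/3 ≈ 1.3333)
n(y) = (4 + 4*y)*(4/3 + y)/4 (n(y) = ((y + (4 + 3*y))*(y + 4/3))/4 = ((4 + 4*y)*(4/3 + y))/4 = (4 + 4*y)*(4/3 + y)/4)
(n(29) - 1148)² = ((4/3 + 29² + (7/3)*29) - 1148)² = ((4/3 + 841 + 203/3) - 1148)² = (910 - 1148)² = (-238)² = 56644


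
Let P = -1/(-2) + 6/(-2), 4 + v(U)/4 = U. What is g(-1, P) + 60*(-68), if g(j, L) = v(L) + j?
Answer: -4107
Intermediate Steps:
v(U) = -16 + 4*U
P = -5/2 (P = -1*(-½) + 6*(-½) = ½ - 3 = -5/2 ≈ -2.5000)
g(j, L) = -16 + j + 4*L (g(j, L) = (-16 + 4*L) + j = -16 + j + 4*L)
g(-1, P) + 60*(-68) = (-16 - 1 + 4*(-5/2)) + 60*(-68) = (-16 - 1 - 10) - 4080 = -27 - 4080 = -4107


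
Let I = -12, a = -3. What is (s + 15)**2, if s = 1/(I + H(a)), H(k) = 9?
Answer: 1936/9 ≈ 215.11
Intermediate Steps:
s = -1/3 (s = 1/(-12 + 9) = 1/(-3) = -1/3 ≈ -0.33333)
(s + 15)**2 = (-1/3 + 15)**2 = (44/3)**2 = 1936/9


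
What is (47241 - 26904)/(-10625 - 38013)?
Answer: -20337/48638 ≈ -0.41813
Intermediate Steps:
(47241 - 26904)/(-10625 - 38013) = 20337/(-48638) = 20337*(-1/48638) = -20337/48638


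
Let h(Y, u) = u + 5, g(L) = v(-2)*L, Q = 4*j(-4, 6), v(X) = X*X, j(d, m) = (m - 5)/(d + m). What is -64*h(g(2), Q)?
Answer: -448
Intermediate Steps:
j(d, m) = (-5 + m)/(d + m)
v(X) = X**2
Q = 2 (Q = 4*((-5 + 6)/(-4 + 6)) = 4*(1/2) = 2)
g(L) = 4*L (g(L) = (-2)**2*L = 4*L)
h(Y, u) = 5 + u
-64*h(g(2), Q) = -64*(5 + 2) = -64*7 = -448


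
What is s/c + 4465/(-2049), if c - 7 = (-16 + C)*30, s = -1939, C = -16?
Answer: -282134/1952697 ≈ -0.14448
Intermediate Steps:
c = -953 (c = 7 + (-16 - 16)*30 = 7 - 32*30 = 7 - 960 = -953)
s/c + 4465/(-2049) = -1939/(-953) + 4465/(-2049) = -1939*(-1/953) + 4465*(-1/2049) = 1939/953 - 4465/2049 = -282134/1952697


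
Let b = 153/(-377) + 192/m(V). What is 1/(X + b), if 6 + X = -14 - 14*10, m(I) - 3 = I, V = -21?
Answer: -1131/193483 ≈ -0.0058455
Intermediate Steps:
m(I) = 3 + I
X = -160 (X = -6 + (-14 - 14*10) = -6 + (-14 - 140) = -6 - 154 = -160)
b = -12523/1131 (b = 153/(-377) + 192/(3 - 21) = 153*(-1/377) + 192/(-18) = -153/377 + 192*(-1/18) = -153/377 - 32/3 = -12523/1131 ≈ -11.073)
1/(X + b) = 1/(-160 - 12523/1131) = 1/(-193483/1131) = -1131/193483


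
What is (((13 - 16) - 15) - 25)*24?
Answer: -1032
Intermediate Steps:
(((13 - 16) - 15) - 25)*24 = ((-3 - 15) - 25)*24 = (-18 - 25)*24 = -43*24 = -1032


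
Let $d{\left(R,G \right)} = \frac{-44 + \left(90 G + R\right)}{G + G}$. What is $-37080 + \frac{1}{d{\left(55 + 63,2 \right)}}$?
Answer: $- \frac{4709158}{127} \approx -37080.0$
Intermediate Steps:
$d{\left(R,G \right)} = \frac{-44 + R + 90 G}{2 G}$ ($d{\left(R,G \right)} = \frac{-44 + \left(R + 90 G\right)}{2 G} = \left(-44 + R + 90 G\right) \frac{1}{2 G} = \frac{-44 + R + 90 G}{2 G}$)
$-37080 + \frac{1}{d{\left(55 + 63,2 \right)}} = -37080 + \frac{1}{\frac{1}{2} \cdot \frac{1}{2} \left(-44 + \left(55 + 63\right) + 90 \cdot 2\right)} = -37080 + \frac{1}{\frac{1}{2} \cdot \frac{1}{2} \left(-44 + 118 + 180\right)} = -37080 + \frac{1}{\frac{1}{2} \cdot \frac{1}{2} \cdot 254} = -37080 + \frac{1}{\frac{127}{2}} = -37080 + \frac{2}{127} = - \frac{4709158}{127}$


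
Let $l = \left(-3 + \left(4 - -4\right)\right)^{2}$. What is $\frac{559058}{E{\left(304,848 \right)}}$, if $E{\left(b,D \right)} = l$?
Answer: $\frac{559058}{25} \approx 22362.0$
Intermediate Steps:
$l = 25$ ($l = \left(-3 + \left(4 + 4\right)\right)^{2} = \left(-3 + 8\right)^{2} = 5^{2} = 25$)
$E{\left(b,D \right)} = 25$
$\frac{559058}{E{\left(304,848 \right)}} = \frac{559058}{25}$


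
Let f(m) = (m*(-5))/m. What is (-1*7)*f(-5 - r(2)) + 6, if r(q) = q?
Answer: 41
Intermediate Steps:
f(m) = -5 (f(m) = (-5*m)/m = -5)
(-1*7)*f(-5 - r(2)) + 6 = -1*7*(-5) + 6 = -7*(-5) + 6 = 35 + 6 = 41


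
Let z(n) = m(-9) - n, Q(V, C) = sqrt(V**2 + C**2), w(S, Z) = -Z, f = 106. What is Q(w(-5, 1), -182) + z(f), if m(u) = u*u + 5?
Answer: -20 + 25*sqrt(53) ≈ 162.00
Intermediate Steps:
m(u) = 5 + u**2 (m(u) = u**2 + 5 = 5 + u**2)
Q(V, C) = sqrt(C**2 + V**2)
z(n) = 86 - n (z(n) = (5 + (-9)**2) - n = (5 + 81) - n = 86 - n)
Q(w(-5, 1), -182) + z(f) = sqrt((-182)**2 + (-1*1)**2) + (86 - 1*106) = sqrt(33124 + (-1)**2) + (86 - 106) = sqrt(33124 + 1) - 20 = sqrt(33125) - 20 = 25*sqrt(53) - 20 = -20 + 25*sqrt(53)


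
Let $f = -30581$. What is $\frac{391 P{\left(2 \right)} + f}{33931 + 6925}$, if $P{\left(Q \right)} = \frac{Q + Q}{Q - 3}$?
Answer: $- \frac{32145}{40856} \approx -0.78679$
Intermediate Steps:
$P{\left(Q \right)} = \frac{2 Q}{-3 + Q}$
$\frac{391 P{\left(2 \right)} + f}{33931 + 6925} = \frac{391 \cdot 2 \cdot 2 \frac{1}{-3 + 2} - 30581}{33931 + 6925} = \frac{391 \cdot 2 \cdot 2 \frac{1}{-1} - 30581}{40856} = \left(391 \cdot 2 \cdot 2 \left(-1\right) - 30581\right) \frac{1}{40856} = \left(391 \left(-4\right) - 30581\right) \frac{1}{40856} = \left(-1564 - 30581\right) \frac{1}{40856} = \left(-32145\right) \frac{1}{40856} = - \frac{32145}{40856}$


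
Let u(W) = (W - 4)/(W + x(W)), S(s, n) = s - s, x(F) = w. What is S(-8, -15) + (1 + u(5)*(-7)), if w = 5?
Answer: 3/10 ≈ 0.30000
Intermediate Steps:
x(F) = 5
S(s, n) = 0
u(W) = (-4 + W)/(5 + W) (u(W) = (W - 4)/(W + 5) = (-4 + W)/(5 + W))
S(-8, -15) + (1 + u(5)*(-7)) = 0 + (1 + ((-4 + 5)/(5 + 5))*(-7)) = 0 + (1 + (1/10)*(-7)) = 0 + (1 + ((⅒)*1)*(-7)) = 0 + (1 + (⅒)*(-7)) = 0 + (1 - 7/10) = 0 + 3/10 = 3/10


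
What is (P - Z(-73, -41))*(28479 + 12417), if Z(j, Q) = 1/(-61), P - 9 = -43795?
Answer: -109230966720/61 ≈ -1.7907e+9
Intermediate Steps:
P = -43786 (P = 9 - 43795 = -43786)
Z(j, Q) = -1/61
(P - Z(-73, -41))*(28479 + 12417) = (-43786 - 1*(-1/61))*(28479 + 12417) = (-43786 + 1/61)*40896 = -2670945/61*40896 = -109230966720/61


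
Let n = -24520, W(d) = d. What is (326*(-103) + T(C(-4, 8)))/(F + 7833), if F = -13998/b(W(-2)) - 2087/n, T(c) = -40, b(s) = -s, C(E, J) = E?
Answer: -824313360/20451767 ≈ -40.305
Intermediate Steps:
F = -171613393/24520 (F = -13998/((-1*(-2))) - 2087/(-24520) = -13998/2 - 2087*(-1/24520) = -13998*½ + 2087/24520 = -6999 + 2087/24520 = -171613393/24520 ≈ -6998.9)
(326*(-103) + T(C(-4, 8)))/(F + 7833) = (326*(-103) - 40)/(-171613393/24520 + 7833) = (-33578 - 40)/(20451767/24520) = -33618*24520/20451767 = -824313360/20451767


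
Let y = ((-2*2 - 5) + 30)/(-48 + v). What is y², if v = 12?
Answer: 49/144 ≈ 0.34028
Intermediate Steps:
y = -7/12 (y = ((-2*2 - 5) + 30)/(-48 + 12) = ((-4 - 5) + 30)/(-36) = (-9 + 30)*(-1/36) = 21*(-1/36) = -7/12 ≈ -0.58333)
y² = (-7/12)² = 49/144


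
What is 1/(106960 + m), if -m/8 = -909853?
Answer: 1/7385784 ≈ 1.3540e-7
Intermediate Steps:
m = 7278824 (m = -8*(-909853) = 7278824)
1/(106960 + m) = 1/(106960 + 7278824) = 1/7385784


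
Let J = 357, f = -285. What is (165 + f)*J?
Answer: -42840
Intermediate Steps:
(165 + f)*J = (165 - 285)*357 = -120*357 = -42840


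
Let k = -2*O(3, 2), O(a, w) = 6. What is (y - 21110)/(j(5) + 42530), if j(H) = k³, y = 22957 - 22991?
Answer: -10572/20401 ≈ -0.51821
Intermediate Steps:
y = -34
k = -12 (k = -2*6 = -12)
j(H) = -1728 (j(H) = (-12)³ = -1728)
(y - 21110)/(j(5) + 42530) = (-34 - 21110)/(-1728 + 42530) = -21144/40802 = -21144*1/40802 = -10572/20401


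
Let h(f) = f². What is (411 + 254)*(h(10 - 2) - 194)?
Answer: -86450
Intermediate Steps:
(411 + 254)*(h(10 - 2) - 194) = (411 + 254)*((10 - 2)² - 194) = 665*(8² - 194) = 665*(64 - 194) = 665*(-130) = -86450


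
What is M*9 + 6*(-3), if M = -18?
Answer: -180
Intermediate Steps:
M*9 + 6*(-3) = -18*9 + 6*(-3) = -162 - 18 = -180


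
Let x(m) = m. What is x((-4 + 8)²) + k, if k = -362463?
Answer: -362447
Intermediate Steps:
x((-4 + 8)²) + k = (-4 + 8)² - 362463 = 4² - 362463 = 16 - 362463 = -362447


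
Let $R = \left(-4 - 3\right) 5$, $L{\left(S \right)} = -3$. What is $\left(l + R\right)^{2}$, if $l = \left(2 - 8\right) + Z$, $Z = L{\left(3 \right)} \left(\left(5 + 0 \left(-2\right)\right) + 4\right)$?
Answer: $4624$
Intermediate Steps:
$Z = -27$ ($Z = - 3 \left(\left(5 + 0 \left(-2\right)\right) + 4\right) = - 3 \left(\left(5 + 0\right) + 4\right) = - 3 \left(5 + 4\right) = \left(-3\right) 9 = -27$)
$l = -33$ ($l = \left(2 - 8\right) - 27 = -6 - 27 = -33$)
$R = -35$ ($R = \left(-7\right) 5 = -35$)
$\left(l + R\right)^{2} = \left(-33 - 35\right)^{2} = \left(-68\right)^{2} = 4624$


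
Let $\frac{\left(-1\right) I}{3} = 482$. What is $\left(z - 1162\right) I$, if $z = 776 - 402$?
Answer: $1139448$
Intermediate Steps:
$I = -1446$ ($I = \left(-3\right) 482 = -1446$)
$z = 374$
$\left(z - 1162\right) I = \left(374 - 1162\right) \left(-1446\right) = \left(-788\right) \left(-1446\right) = 1139448$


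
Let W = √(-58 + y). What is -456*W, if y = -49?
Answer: -456*I*√107 ≈ -4716.9*I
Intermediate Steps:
W = I*√107 (W = √(-58 - 49) = √(-107) = I*√107 ≈ 10.344*I)
-456*W = -456*I*√107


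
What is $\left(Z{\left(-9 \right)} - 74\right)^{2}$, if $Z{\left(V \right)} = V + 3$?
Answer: $6400$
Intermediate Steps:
$Z{\left(V \right)} = 3 + V$
$\left(Z{\left(-9 \right)} - 74\right)^{2} = \left(\left(3 - 9\right) - 74\right)^{2} = \left(-6 - 74\right)^{2} = \left(-80\right)^{2} = 6400$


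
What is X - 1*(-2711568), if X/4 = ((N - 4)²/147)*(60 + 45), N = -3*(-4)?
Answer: 18982256/7 ≈ 2.7118e+6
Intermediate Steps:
N = 12
X = 1280/7 (X = 4*(((12 - 4)²/147)*(60 + 45)) = 4*((8²*(1/147))*105) = 4*((64*(1/147))*105) = 4*((64/147)*105) = 4*(320/7) = 1280/7 ≈ 182.86)
X - 1*(-2711568) = 1280/7 - 1*(-2711568) = 1280/7 + 2711568 = 18982256/7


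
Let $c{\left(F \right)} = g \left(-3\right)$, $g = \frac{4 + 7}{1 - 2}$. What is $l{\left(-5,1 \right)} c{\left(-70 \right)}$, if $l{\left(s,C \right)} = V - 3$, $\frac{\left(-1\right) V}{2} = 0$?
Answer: $-99$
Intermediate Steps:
$V = 0$ ($V = \left(-2\right) 0 = 0$)
$l{\left(s,C \right)} = -3$ ($l{\left(s,C \right)} = 0 - 3 = -3$)
$g = -11$ ($g = \frac{11}{-1} = 11 \left(-1\right) = -11$)
$c{\left(F \right)} = 33$ ($c{\left(F \right)} = \left(-11\right) \left(-3\right) = 33$)
$l{\left(-5,1 \right)} c{\left(-70 \right)} = \left(-3\right) 33 = -99$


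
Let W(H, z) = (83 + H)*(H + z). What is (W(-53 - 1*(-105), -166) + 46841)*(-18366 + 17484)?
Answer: -27739782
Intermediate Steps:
(W(-53 - 1*(-105), -166) + 46841)*(-18366 + 17484) = (((-53 - 1*(-105))**2 + 83*(-53 - 1*(-105)) + 83*(-166) + (-53 - 1*(-105))*(-166)) + 46841)*(-18366 + 17484) = (((-53 + 105)**2 + 83*(-53 + 105) - 13778 + (-53 + 105)*(-166)) + 46841)*(-882) = ((52**2 + 83*52 - 13778 + 52*(-166)) + 46841)*(-882) = ((2704 + 4316 - 13778 - 8632) + 46841)*(-882) = (-15390 + 46841)*(-882) = 31451*(-882) = -27739782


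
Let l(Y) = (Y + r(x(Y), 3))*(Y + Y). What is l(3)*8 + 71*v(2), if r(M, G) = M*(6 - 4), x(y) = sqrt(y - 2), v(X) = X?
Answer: 382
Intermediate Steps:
x(y) = sqrt(-2 + y)
r(M, G) = 2*M (r(M, G) = M*2 = 2*M)
l(Y) = 2*Y*(Y + 2*sqrt(-2 + Y)) (l(Y) = (Y + 2*sqrt(-2 + Y))*(Y + Y) = (Y + 2*sqrt(-2 + Y))*(2*Y) = 2*Y*(Y + 2*sqrt(-2 + Y)))
l(3)*8 + 71*v(2) = (2*3*(3 + 2*sqrt(-2 + 3)))*8 + 71*2 = (2*3*(3 + 2*sqrt(1)))*8 + 142 = (2*3*(3 + 2*1))*8 + 142 = (2*3*(3 + 2))*8 + 142 = (2*3*5)*8 + 142 = 30*8 + 142 = 240 + 142 = 382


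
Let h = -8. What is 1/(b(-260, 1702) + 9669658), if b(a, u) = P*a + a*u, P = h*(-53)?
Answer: 1/9116898 ≈ 1.0969e-7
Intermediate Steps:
P = 424 (P = -8*(-53) = 424)
b(a, u) = 424*a + a*u
1/(b(-260, 1702) + 9669658) = 1/(-260*(424 + 1702) + 9669658) = 1/(-260*2126 + 9669658) = 1/(-552760 + 9669658) = 1/9116898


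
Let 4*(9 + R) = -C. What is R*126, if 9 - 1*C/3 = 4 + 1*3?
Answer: -1323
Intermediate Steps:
C = 6 (C = 27 - 3*(4 + 1*3) = 27 - 3*(4 + 3) = 27 - 3*7 = 27 - 21 = 6)
R = -21/2 (R = -9 + (-1*6)/4 = -9 + (¼)*(-6) = -9 - 3/2 = -21/2 ≈ -10.500)
R*126 = -21/2*126 = -1323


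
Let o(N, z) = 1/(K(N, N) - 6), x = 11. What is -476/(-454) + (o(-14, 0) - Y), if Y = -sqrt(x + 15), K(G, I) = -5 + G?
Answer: 5723/5675 + sqrt(26) ≈ 6.1075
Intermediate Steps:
o(N, z) = 1/(-11 + N) (o(N, z) = 1/((-5 + N) - 6) = 1/(-11 + N))
Y = -sqrt(26) (Y = -sqrt(11 + 15) = -sqrt(26) ≈ -5.0990)
-476/(-454) + (o(-14, 0) - Y) = -476/(-454) + (1/(-11 - 14) - (-1)*sqrt(26)) = -476*(-1/454) + (1/(-25) + sqrt(26)) = 238/227 + (-1/25 + sqrt(26)) = 5723/5675 + sqrt(26)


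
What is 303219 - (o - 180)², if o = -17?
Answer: 264410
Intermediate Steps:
303219 - (o - 180)² = 303219 - (-17 - 180)² = 303219 - 1*(-197)² = 303219 - 1*38809 = 303219 - 38809 = 264410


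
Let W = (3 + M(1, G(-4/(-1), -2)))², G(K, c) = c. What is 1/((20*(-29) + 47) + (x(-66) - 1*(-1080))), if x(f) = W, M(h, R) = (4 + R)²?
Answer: 1/596 ≈ 0.0016779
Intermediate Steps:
W = 49 (W = (3 + (4 - 2)²)² = (3 + 2²)² = (3 + 4)² = 7² = 49)
x(f) = 49
1/((20*(-29) + 47) + (x(-66) - 1*(-1080))) = 1/((20*(-29) + 47) + (49 - 1*(-1080))) = 1/((-580 + 47) + (49 + 1080)) = 1/(-533 + 1129) = 1/596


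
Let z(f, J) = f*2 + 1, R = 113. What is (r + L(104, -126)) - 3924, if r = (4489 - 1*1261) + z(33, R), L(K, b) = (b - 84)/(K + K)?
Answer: -65521/104 ≈ -630.01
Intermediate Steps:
L(K, b) = (-84 + b)/(2*K) (L(K, b) = (-84 + b)/((2*K)) = (-84 + b)*(1/(2*K)) = (-84 + b)/(2*K))
z(f, J) = 1 + 2*f (z(f, J) = 2*f + 1 = 1 + 2*f)
r = 3295 (r = (4489 - 1*1261) + (1 + 2*33) = (4489 - 1261) + (1 + 66) = 3228 + 67 = 3295)
(r + L(104, -126)) - 3924 = (3295 + (½)*(-84 - 126)/104) - 3924 = (3295 + (½)*(1/104)*(-210)) - 3924 = (3295 - 105/104) - 3924 = 342575/104 - 3924 = -65521/104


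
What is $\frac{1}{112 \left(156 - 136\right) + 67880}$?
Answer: $\frac{1}{70120} \approx 1.4261 \cdot 10^{-5}$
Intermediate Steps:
$\frac{1}{112 \left(156 - 136\right) + 67880} = \frac{1}{112 \cdot 20 + 67880} = \frac{1}{2240 + 67880} = \frac{1}{70120}$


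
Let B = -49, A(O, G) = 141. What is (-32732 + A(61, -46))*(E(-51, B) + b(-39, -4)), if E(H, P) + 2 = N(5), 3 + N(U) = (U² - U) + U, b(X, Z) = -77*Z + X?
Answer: -9418799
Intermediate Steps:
b(X, Z) = X - 77*Z
N(U) = -3 + U² (N(U) = -3 + ((U² - U) + U) = -3 + U²)
E(H, P) = 20 (E(H, P) = -2 + (-3 + 5²) = -2 + (-3 + 25) = -2 + 22 = 20)
(-32732 + A(61, -46))*(E(-51, B) + b(-39, -4)) = (-32732 + 141)*(20 + (-39 - 77*(-4))) = -32591*(20 + (-39 + 308)) = -32591*(20 + 269) = -32591*289 = -9418799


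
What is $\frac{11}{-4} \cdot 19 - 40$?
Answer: $- \frac{369}{4} \approx -92.25$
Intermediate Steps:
$\frac{11}{-4} \cdot 19 - 40 = 11 \left(- \frac{1}{4}\right) 19 - 40 = \left(- \frac{11}{4}\right) 19 - 40 = - \frac{209}{4} - 40 = - \frac{369}{4}$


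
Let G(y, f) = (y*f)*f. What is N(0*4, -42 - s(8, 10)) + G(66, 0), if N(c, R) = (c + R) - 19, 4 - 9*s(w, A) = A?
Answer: -181/3 ≈ -60.333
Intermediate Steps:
s(w, A) = 4/9 - A/9
G(y, f) = y*f² (G(y, f) = (f*y)*f = y*f²)
N(c, R) = -19 + R + c (N(c, R) = (R + c) - 19 = -19 + R + c)
N(0*4, -42 - s(8, 10)) + G(66, 0) = (-19 + (-42 - (4/9 - ⅑*10)) + 0*4) + 66*0² = (-19 + (-42 - (4/9 - 10/9)) + 0) + 66*0 = (-19 + (-42 - 1*(-⅔)) + 0) + 0 = (-19 + (-42 + ⅔) + 0) + 0 = (-19 - 124/3 + 0) + 0 = -181/3 + 0 = -181/3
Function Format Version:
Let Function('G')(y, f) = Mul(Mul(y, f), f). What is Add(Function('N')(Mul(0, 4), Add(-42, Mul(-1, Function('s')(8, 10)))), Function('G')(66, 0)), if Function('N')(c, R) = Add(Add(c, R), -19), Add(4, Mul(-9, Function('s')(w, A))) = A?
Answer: Rational(-181, 3) ≈ -60.333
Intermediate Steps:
Function('s')(w, A) = Add(Rational(4, 9), Mul(Rational(-1, 9), A))
Function('G')(y, f) = Mul(y, Pow(f, 2)) (Function('G')(y, f) = Mul(Mul(f, y), f) = Mul(y, Pow(f, 2)))
Function('N')(c, R) = Add(-19, R, c) (Function('N')(c, R) = Add(Add(R, c), -19) = Add(-19, R, c))
Add(Function('N')(Mul(0, 4), Add(-42, Mul(-1, Function('s')(8, 10)))), Function('G')(66, 0)) = Add(Add(-19, Add(-42, Mul(-1, Add(Rational(4, 9), Mul(Rational(-1, 9), 10)))), Mul(0, 4)), Mul(66, Pow(0, 2))) = Add(Add(-19, Add(-42, Mul(-1, Add(Rational(4, 9), Rational(-10, 9)))), 0), Mul(66, 0)) = Add(Add(-19, Add(-42, Mul(-1, Rational(-2, 3))), 0), 0) = Add(Add(-19, Add(-42, Rational(2, 3)), 0), 0) = Add(Add(-19, Rational(-124, 3), 0), 0) = Add(Rational(-181, 3), 0) = Rational(-181, 3)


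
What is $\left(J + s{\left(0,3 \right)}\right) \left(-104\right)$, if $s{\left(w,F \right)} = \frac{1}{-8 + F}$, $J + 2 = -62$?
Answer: $\frac{33384}{5} \approx 6676.8$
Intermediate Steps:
$J = -64$ ($J = -2 - 62 = -64$)
$\left(J + s{\left(0,3 \right)}\right) \left(-104\right) = \left(-64 + \frac{1}{-8 + 3}\right) \left(-104\right) = \left(-64 + \frac{1}{-5}\right) \left(-104\right) = \left(-64 - \frac{1}{5}\right) \left(-104\right) = \left(- \frac{321}{5}\right) \left(-104\right) = \frac{33384}{5}$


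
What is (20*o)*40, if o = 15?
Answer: 12000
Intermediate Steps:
(20*o)*40 = (20*15)*40 = 300*40 = 12000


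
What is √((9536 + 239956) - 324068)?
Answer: 4*I*√4661 ≈ 273.09*I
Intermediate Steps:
√((9536 + 239956) - 324068) = √(249492 - 324068) = √(-74576) = 4*I*√4661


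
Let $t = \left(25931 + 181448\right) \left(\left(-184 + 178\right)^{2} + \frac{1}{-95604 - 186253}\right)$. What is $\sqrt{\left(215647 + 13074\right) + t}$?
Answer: $\frac{\sqrt{611266215224867082}}{281857} \approx 2773.9$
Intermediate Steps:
$t = \frac{2104243813529}{281857}$ ($t = 207379 \left(\left(-6\right)^{2} + \frac{1}{-281857}\right) = 207379 \left(36 - \frac{1}{281857}\right) = 207379 \cdot \frac{10146851}{281857} = \frac{2104243813529}{281857} \approx 7.4656 \cdot 10^{6}$)
$\sqrt{\left(215647 + 13074\right) + t} = \sqrt{\left(215647 + 13074\right) + \frac{2104243813529}{281857}} = \sqrt{228721 + \frac{2104243813529}{281857}} = \sqrt{\frac{2168710428426}{281857}} = \frac{\sqrt{611266215224867082}}{281857}$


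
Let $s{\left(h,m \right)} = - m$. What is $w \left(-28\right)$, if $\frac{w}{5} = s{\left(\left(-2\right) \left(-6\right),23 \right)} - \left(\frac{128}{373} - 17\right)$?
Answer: $\frac{331240}{373} \approx 888.04$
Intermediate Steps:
$w = - \frac{11830}{373}$ ($w = 5 \left(\left(-1\right) 23 - \left(\frac{128}{373} - 17\right)\right) = 5 \left(-23 - \left(128 \cdot \frac{1}{373} - 17\right)\right) = 5 \left(-23 - \left(\frac{128}{373} - 17\right)\right) = 5 \left(-23 - - \frac{6213}{373}\right) = 5 \left(-23 + \frac{6213}{373}\right) = 5 \left(- \frac{2366}{373}\right) = - \frac{11830}{373} \approx -31.716$)
$w \left(-28\right) = \left(- \frac{11830}{373}\right) \left(-28\right) = \frac{331240}{373}$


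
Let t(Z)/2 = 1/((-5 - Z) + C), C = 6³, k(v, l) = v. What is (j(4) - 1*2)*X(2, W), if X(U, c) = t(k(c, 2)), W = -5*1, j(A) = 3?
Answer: 1/108 ≈ 0.0092593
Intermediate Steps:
W = -5
C = 216
t(Z) = 2/(211 - Z) (t(Z) = 2/((-5 - Z) + 216) = 2/(211 - Z))
X(U, c) = -2/(-211 + c)
(j(4) - 1*2)*X(2, W) = (3 - 1*2)*(-2/(-211 - 5)) = (3 - 2)*(-2/(-216)) = 1*(-2*(-1/216)) = 1*(1/108) = 1/108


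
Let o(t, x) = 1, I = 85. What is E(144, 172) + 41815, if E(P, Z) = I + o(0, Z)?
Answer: 41901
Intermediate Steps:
E(P, Z) = 86 (E(P, Z) = 85 + 1 = 86)
E(144, 172) + 41815 = 86 + 41815 = 41901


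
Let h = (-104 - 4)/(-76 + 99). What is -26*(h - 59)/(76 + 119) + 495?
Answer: 34741/69 ≈ 503.49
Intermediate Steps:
h = -108/23 ≈ -4.6956
-26*(h - 59)/(76 + 119) + 495 = -26*(-108/23 - 59)/(76 + 119) + 495 = -(-38090)/(23*195) + 495 = -26*(-293/897) + 495 = 586/69 + 495 = 34741/69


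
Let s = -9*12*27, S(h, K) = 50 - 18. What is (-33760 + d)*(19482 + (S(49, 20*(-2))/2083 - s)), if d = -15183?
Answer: -2283438895238/2083 ≈ -1.0962e+9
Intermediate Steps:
S(h, K) = 32
s = -2916 (s = -108*27 = -2916)
(-33760 + d)*(19482 + (S(49, 20*(-2))/2083 - s)) = (-33760 - 15183)*(19482 + (32/2083 - 1*(-2916))) = -48943*(19482 + (32*(1/2083) + 2916)) = -48943*(19482 + (32/2083 + 2916)) = -48943*(19482 + 6074060/2083) = -48943*46655066/2083 = -2283438895238/2083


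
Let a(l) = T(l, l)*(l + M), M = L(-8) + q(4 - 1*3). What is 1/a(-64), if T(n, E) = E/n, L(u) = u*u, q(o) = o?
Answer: 1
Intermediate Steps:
L(u) = u²
M = 65 (M = (-8)² + (4 - 1*3) = 64 + (4 - 3) = 64 + 1 = 65)
a(l) = 65 + l (a(l) = (l/l)*(l + 65) = 1*(65 + l) = 65 + l)
1/a(-64) = 1/(65 - 64) = 1/1 = 1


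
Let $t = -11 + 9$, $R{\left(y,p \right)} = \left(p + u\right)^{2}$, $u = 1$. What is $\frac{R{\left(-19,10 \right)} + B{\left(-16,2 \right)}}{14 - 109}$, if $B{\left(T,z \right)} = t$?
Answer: $- \frac{119}{95} \approx -1.2526$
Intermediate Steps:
$R{\left(y,p \right)} = \left(1 + p\right)^{2}$ ($R{\left(y,p \right)} = \left(p + 1\right)^{2} = \left(1 + p\right)^{2}$)
$t = -2$
$B{\left(T,z \right)} = -2$
$\frac{R{\left(-19,10 \right)} + B{\left(-16,2 \right)}}{14 - 109} = \frac{\left(1 + 10\right)^{2} - 2}{14 - 109} = \frac{11^{2} - 2}{-95} = \left(121 - 2\right) \left(- \frac{1}{95}\right) = 119 \left(- \frac{1}{95}\right) = - \frac{119}{95}$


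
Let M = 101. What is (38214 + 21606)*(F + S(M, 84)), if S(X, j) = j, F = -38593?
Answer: -2303608380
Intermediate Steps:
(38214 + 21606)*(F + S(M, 84)) = (38214 + 21606)*(-38593 + 84) = 59820*(-38509) = -2303608380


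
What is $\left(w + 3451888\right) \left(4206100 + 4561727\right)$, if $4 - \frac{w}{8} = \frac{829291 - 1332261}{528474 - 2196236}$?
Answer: $\frac{25238089098654812280}{833881} \approx 3.0266 \cdot 10^{13}$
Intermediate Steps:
$w = \frac{24672312}{833881}$ ($w = 32 - 8 \frac{829291 - 1332261}{528474 - 2196236} = 32 - 8 \left(- \frac{502970}{-1667762}\right) = 32 - 8 \left(\left(-502970\right) \left(- \frac{1}{1667762}\right)\right) = 32 - \frac{2011880}{833881} = \frac{24672312}{833881} \approx 29.587$)
$\left(w + 3451888\right) \left(4206100 + 4561727\right) = \left(\frac{24672312}{833881} + 3451888\right) \left(4206100 + 4561727\right) = \frac{2878488489640}{833881} \cdot 8767827 = \frac{25238089098654812280}{833881}$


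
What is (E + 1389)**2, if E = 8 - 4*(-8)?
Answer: 2042041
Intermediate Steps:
E = 40 (E = 8 + 32 = 40)
(E + 1389)**2 = (40 + 1389)**2 = 1429**2 = 2042041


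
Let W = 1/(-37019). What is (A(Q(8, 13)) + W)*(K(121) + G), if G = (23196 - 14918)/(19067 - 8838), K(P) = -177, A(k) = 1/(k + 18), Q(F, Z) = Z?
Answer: -66661807940/11738687881 ≈ -5.6788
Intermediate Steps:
A(k) = 1/(18 + k)
W = -1/37019 ≈ -2.7013e-5
G = 8278/10229 ≈ 0.80927
(A(Q(8, 13)) + W)*(K(121) + G) = (1/(18 + 13) - 1/37019)*(-177 + 8278/10229) = (1/31 - 1/37019)*(-1802255/10229) = (36988/1147589)*(-1802255/10229) = -66661807940/11738687881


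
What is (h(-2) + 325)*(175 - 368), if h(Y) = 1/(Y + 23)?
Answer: -1317418/21 ≈ -62734.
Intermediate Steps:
h(Y) = 1/(23 + Y)
(h(-2) + 325)*(175 - 368) = (1/(23 - 2) + 325)*(175 - 368) = (1/21 + 325)*(-193) = (6826/21)*(-193) = -1317418/21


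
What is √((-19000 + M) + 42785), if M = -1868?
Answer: √21917 ≈ 148.04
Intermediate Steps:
√((-19000 + M) + 42785) = √((-19000 - 1868) + 42785) = √(-20868 + 42785) = √21917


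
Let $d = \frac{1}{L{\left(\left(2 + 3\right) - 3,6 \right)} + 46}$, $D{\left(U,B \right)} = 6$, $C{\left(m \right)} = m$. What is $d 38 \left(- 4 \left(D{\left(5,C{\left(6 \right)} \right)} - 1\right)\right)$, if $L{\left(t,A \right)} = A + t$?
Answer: $- \frac{380}{27} \approx -14.074$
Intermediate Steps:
$d = \frac{1}{54}$ ($d = \frac{1}{\left(6 + \left(\left(2 + 3\right) - 3\right)\right) + 46} = \frac{1}{\left(6 + \left(5 - 3\right)\right) + 46} = \frac{1}{\left(6 + 2\right) + 46} = \frac{1}{8 + 46} = \frac{1}{54} \approx 0.018519$)
$d 38 \left(- 4 \left(D{\left(5,C{\left(6 \right)} \right)} - 1\right)\right) = \frac{1}{54} \cdot 38 \left(- 4 \left(6 - 1\right)\right) = \frac{19 \left(\left(-4\right) 5\right)}{27} = \frac{19}{27} \left(-20\right) = - \frac{380}{27}$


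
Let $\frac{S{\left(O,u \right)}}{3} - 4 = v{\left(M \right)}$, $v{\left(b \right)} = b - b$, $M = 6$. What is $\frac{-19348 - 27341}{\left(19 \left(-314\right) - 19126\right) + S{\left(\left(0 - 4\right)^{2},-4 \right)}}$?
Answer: $\frac{15563}{8360} \approx 1.8616$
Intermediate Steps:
$v{\left(b \right)} = 0$
$S{\left(O,u \right)} = 12$ ($S{\left(O,u \right)} = 12 + 3 \cdot 0 = 12 + 0 = 12$)
$\frac{-19348 - 27341}{\left(19 \left(-314\right) - 19126\right) + S{\left(\left(0 - 4\right)^{2},-4 \right)}} = \frac{-19348 - 27341}{\left(19 \left(-314\right) - 19126\right) + 12} = - \frac{46689}{\left(-5966 - 19126\right) + 12} = - \frac{46689}{-25092 + 12} = - \frac{46689}{-25080} = \left(-46689\right) \left(- \frac{1}{25080}\right) = \frac{15563}{8360}$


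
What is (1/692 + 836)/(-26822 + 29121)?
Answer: 578513/1590908 ≈ 0.36364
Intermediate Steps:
(1/692 + 836)/(-26822 + 29121) = (1/692 + 836)/2299 = (578513/692)*(1/2299) = 578513/1590908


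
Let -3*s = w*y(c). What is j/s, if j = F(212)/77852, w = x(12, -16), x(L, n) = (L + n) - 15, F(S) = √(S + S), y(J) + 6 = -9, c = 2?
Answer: -√106/3697970 ≈ -2.7841e-6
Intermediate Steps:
y(J) = -15 (y(J) = -6 - 9 = -15)
F(S) = √2*√S (F(S) = √(2*S) = √2*√S)
x(L, n) = -15 + L + n
w = -19 (w = -15 + 12 - 16 = -19)
j = √106/38926 (j = (√2*√212)/77852 = (√2*(2*√53))*(1/77852) = (2*√106)*(1/77852) = √106/38926 ≈ 0.00026449)
s = -95 (s = -(-19)*(-15)/3 = -⅓*285 = -95)
j/s = (√106/38926)/(-95) = (√106/38926)*(-1/95) = -√106/3697970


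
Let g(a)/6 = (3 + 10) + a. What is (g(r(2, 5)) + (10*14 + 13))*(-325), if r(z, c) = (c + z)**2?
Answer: -170625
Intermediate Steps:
g(a) = 78 + 6*a (g(a) = 6*((3 + 10) + a) = 6*(13 + a) = 78 + 6*a)
(g(r(2, 5)) + (10*14 + 13))*(-325) = ((78 + 6*(5 + 2)**2) + (10*14 + 13))*(-325) = ((78 + 6*7**2) + (140 + 13))*(-325) = ((78 + 6*49) + 153)*(-325) = ((78 + 294) + 153)*(-325) = (372 + 153)*(-325) = 525*(-325) = -170625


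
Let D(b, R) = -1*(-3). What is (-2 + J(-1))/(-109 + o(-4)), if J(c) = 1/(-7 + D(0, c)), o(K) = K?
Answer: 9/452 ≈ 0.019911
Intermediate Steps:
D(b, R) = 3
J(c) = -¼ (J(c) = 1/(-7 + 3) = 1/(-4) = -¼)
(-2 + J(-1))/(-109 + o(-4)) = (-2 - ¼)/(-109 - 4) = -9/4/(-113) = -1/113*(-9/4) = 9/452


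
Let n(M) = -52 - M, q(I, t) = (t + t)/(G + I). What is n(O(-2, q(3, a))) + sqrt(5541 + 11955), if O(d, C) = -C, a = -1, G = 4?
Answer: -366/7 + 54*sqrt(6) ≈ 79.987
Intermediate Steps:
q(I, t) = 2*t/(4 + I) (q(I, t) = (t + t)/(4 + I) = (2*t)/(4 + I) = 2*t/(4 + I))
n(O(-2, q(3, a))) + sqrt(5541 + 11955) = (-52 - (-1)*2*(-1)/(4 + 3)) + sqrt(5541 + 11955) = (-52 - (-1)*2*(-1)/7) + sqrt(17496) = (-52 - (-1)*2*(-1)*(1/7)) + 54*sqrt(6) = (-52 - (-1)*(-2)/7) + 54*sqrt(6) = (-52 - 1*2/7) + 54*sqrt(6) = (-52 - 2/7) + 54*sqrt(6) = -366/7 + 54*sqrt(6)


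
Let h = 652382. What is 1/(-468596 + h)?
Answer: 1/183786 ≈ 5.4411e-6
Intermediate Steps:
1/(-468596 + h) = 1/(-468596 + 652382) = 1/183786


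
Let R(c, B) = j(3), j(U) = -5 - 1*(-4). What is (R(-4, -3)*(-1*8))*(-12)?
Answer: -96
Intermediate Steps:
j(U) = -1 (j(U) = -5 + 4 = -1)
R(c, B) = -1
(R(-4, -3)*(-1*8))*(-12) = -(-1)*8*(-12) = -1*(-8)*(-12) = 8*(-12) = -96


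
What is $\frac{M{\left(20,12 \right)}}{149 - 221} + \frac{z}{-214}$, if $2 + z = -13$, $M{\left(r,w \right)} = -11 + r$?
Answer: $- \frac{47}{856} \approx -0.054907$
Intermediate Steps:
$z = -15$ ($z = -2 - 13 = -15$)
$\frac{M{\left(20,12 \right)}}{149 - 221} + \frac{z}{-214} = \frac{-11 + 20}{149 - 221} - \frac{15}{-214} = \frac{9}{149 - 221} - - \frac{15}{214} = \frac{9}{-72} + \frac{15}{214} = 9 \left(- \frac{1}{72}\right) + \frac{15}{214} = - \frac{1}{8} + \frac{15}{214} = - \frac{47}{856}$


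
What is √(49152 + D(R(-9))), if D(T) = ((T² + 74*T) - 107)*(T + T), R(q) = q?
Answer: 2*√15402 ≈ 248.21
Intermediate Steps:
D(T) = 2*T*(-107 + T² + 74*T) (D(T) = (-107 + T² + 74*T)*(2*T) = 2*T*(-107 + T² + 74*T))
√(49152 + D(R(-9))) = √(49152 + 2*(-9)*(-107 + (-9)² + 74*(-9))) = √(49152 + 2*(-9)*(-107 + 81 - 666)) = √(49152 + 2*(-9)*(-692)) = √(49152 + 12456) = √61608 = 2*√15402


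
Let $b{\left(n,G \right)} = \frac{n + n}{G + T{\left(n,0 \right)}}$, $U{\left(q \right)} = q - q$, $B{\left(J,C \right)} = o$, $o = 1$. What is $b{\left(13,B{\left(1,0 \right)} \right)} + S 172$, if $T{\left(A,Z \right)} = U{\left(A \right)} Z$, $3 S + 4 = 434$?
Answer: $\frac{74038}{3} \approx 24679.0$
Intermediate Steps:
$B{\left(J,C \right)} = 1$
$U{\left(q \right)} = 0$
$S = \frac{430}{3}$ ($S = - \frac{4}{3} + \frac{1}{3} \cdot 434 = - \frac{4}{3} + \frac{434}{3} = \frac{430}{3} \approx 143.33$)
$T{\left(A,Z \right)} = 0$ ($T{\left(A,Z \right)} = 0 Z = 0$)
$b{\left(n,G \right)} = \frac{2 n}{G}$ ($b{\left(n,G \right)} = \frac{n + n}{G + 0} = \frac{2 n}{G}$)
$b{\left(13,B{\left(1,0 \right)} \right)} + S 172 = 2 \cdot 13 \cdot 1^{-1} + \frac{430}{3} \cdot 172 = 2 \cdot 13 \cdot 1 + \frac{73960}{3} = 26 + \frac{73960}{3} = \frac{74038}{3}$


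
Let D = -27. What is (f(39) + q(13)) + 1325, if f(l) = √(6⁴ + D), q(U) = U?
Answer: 1338 + 3*√141 ≈ 1373.6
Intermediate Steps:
f(l) = 3*√141 (f(l) = √(6⁴ - 27) = √(1296 - 27) = √1269 = 3*√141)
(f(39) + q(13)) + 1325 = (3*√141 + 13) + 1325 = (13 + 3*√141) + 1325 = 1338 + 3*√141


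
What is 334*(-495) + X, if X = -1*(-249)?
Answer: -165081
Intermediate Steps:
X = 249
334*(-495) + X = 334*(-495) + 249 = -165330 + 249 = -165081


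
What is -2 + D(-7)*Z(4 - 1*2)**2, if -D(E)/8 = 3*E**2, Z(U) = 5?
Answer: -29402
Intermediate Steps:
D(E) = -24*E**2
-2 + D(-7)*Z(4 - 1*2)**2 = -2 - 24*(-7)**2*5**2 = -2 - 24*49*25 = -2 - 1176*25 = -2 - 29400 = -29402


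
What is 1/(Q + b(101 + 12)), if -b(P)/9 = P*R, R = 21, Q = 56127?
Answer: 1/34770 ≈ 2.8760e-5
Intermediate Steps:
b(P) = -189*P (b(P) = -9*P*21 = -189*P)
1/(Q + b(101 + 12)) = 1/(56127 - 189*(101 + 12)) = 1/(56127 - 189*113) = 1/(56127 - 21357) = 1/34770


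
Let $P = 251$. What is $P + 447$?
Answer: $698$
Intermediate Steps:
$P + 447 = 251 + 447 = 698$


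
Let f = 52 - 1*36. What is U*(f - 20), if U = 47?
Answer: -188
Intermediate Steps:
f = 16 (f = 52 - 36 = 16)
U*(f - 20) = 47*(16 - 20) = 47*(-4) = -188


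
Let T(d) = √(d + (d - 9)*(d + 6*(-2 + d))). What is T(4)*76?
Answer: 152*I*√19 ≈ 662.55*I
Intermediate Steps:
T(d) = √(d + (-12 + 7*d)*(-9 + d)) (T(d) = √(d + (-9 + d)*(d + (-12 + 6*d))) = √(d + (-9 + d)*(-12 + 7*d)) = √(d + (-12 + 7*d)*(-9 + d)))
T(4)*76 = √(108 - 74*4 + 7*4²)*76 = √(108 - 296 + 7*16)*76 = √(108 - 296 + 112)*76 = √(-76)*76 = (2*I*√19)*76 = 152*I*√19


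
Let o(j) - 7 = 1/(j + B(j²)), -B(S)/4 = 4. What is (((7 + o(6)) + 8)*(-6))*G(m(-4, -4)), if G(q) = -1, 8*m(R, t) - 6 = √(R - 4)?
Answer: 657/5 ≈ 131.40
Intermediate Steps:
B(S) = -16 (B(S) = -4*4 = -16)
m(R, t) = ¾ + √(-4 + R)/8 (m(R, t) = ¾ + √(R - 4)/8 = ¾ + √(-4 + R)/8)
o(j) = 7 + 1/(-16 + j) (o(j) = 7 + 1/(j - 16) = 7 + 1/(-16 + j))
(((7 + o(6)) + 8)*(-6))*G(m(-4, -4)) = (((7 + (-111 + 7*6)/(-16 + 6)) + 8)*(-6))*(-1) = (((7 + (-111 + 42)/(-10)) + 8)*(-6))*(-1) = (((7 - ⅒*(-69)) + 8)*(-6))*(-1) = (((7 + 69/10) + 8)*(-6))*(-1) = ((139/10 + 8)*(-6))*(-1) = ((219/10)*(-6))*(-1) = -657/5*(-1) = 657/5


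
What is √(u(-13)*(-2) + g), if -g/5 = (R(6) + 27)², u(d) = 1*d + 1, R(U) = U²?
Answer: I*√19821 ≈ 140.79*I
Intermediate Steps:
u(d) = 1 + d (u(d) = d + 1 = 1 + d)
g = -19845 (g = -5*(6² + 27)² = -5*(36 + 27)² = -5*63² = -5*3969 = -19845)
√(u(-13)*(-2) + g) = √((1 - 13)*(-2) - 19845) = √(-12*(-2) - 19845) = √(24 - 19845) = √(-19821) = I*√19821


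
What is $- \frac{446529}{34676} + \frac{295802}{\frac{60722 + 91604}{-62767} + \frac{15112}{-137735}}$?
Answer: $- \frac{44342864421398863573}{380207715639732} \approx -1.1663 \cdot 10^{5}$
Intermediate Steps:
$- \frac{446529}{34676} + \frac{295802}{\frac{60722 + 91604}{-62767} + \frac{15112}{-137735}} = \left(-446529\right) \frac{1}{34676} + \frac{295802}{152326 \left(- \frac{1}{62767}\right) + 15112 \left(- \frac{1}{137735}\right)} = - \frac{446529}{34676} + \frac{295802}{- \frac{152326}{62767} - \frac{15112}{137735}} = - \frac{446529}{34676} + \frac{295802}{- \frac{21929156514}{8645212745}} = - \frac{446529}{34676} + 295802 \left(- \frac{8645212745}{21929156514}\right) = - \frac{446529}{34676} - \frac{1278635610198245}{10964578257} = - \frac{44342864421398863573}{380207715639732}$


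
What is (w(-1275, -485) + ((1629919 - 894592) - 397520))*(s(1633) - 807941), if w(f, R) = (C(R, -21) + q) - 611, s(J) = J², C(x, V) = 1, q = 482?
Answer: 627660165892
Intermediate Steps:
w(f, R) = -128 (w(f, R) = (1 + 482) - 611 = 483 - 611 = -128)
(w(-1275, -485) + ((1629919 - 894592) - 397520))*(s(1633) - 807941) = (-128 + ((1629919 - 894592) - 397520))*(1633² - 807941) = (-128 + (735327 - 397520))*(2666689 - 807941) = (-128 + 337807)*1858748 = 337679*1858748 = 627660165892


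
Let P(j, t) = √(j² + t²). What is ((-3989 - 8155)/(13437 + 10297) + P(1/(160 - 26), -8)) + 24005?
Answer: 284861263/11867 + √1149185/134 ≈ 24013.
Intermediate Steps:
((-3989 - 8155)/(13437 + 10297) + P(1/(160 - 26), -8)) + 24005 = ((-3989 - 8155)/(13437 + 10297) + √((1/(160 - 26))² + (-8)²)) + 24005 = (-12144/23734 + √((1/134)² + 64)) + 24005 = (-12144*1/23734 + √((1/134)² + 64)) + 24005 = (-6072/11867 + √(1/17956 + 64)) + 24005 = (-6072/11867 + √(1149185/17956)) + 24005 = (-6072/11867 + √1149185/134) + 24005 = 284861263/11867 + √1149185/134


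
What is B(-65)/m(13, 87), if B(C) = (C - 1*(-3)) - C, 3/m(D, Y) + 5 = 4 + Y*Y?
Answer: 7568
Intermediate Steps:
m(D, Y) = 3/(-1 + Y²) (m(D, Y) = 3/(-5 + (4 + Y*Y)) = 3/(-5 + (4 + Y²)) = 3/(-1 + Y²))
B(C) = 3 (B(C) = (C + 3) - C = (3 + C) - C = 3)
B(-65)/m(13, 87) = 3/((3/(-1 + 87²))) = 3/((3/(-1 + 7569))) = 3/((3/7568)) = 3/((3*(1/7568))) = 3/(3/7568) = 3*(7568/3) = 7568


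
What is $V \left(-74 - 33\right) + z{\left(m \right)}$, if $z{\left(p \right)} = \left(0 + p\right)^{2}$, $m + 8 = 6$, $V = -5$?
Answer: $539$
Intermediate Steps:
$m = -2$ ($m = -8 + 6 = -2$)
$z{\left(p \right)} = p^{2}$
$V \left(-74 - 33\right) + z{\left(m \right)} = - 5 \left(-74 - 33\right) + \left(-2\right)^{2} = \left(-5\right) \left(-107\right) + 4 = 535 + 4 = 539$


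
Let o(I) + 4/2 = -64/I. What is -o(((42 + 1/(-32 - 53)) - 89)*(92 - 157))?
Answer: 26246/12987 ≈ 2.0209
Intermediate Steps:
o(I) = -2 - 64/I
-o(((42 + 1/(-32 - 53)) - 89)*(92 - 157)) = -(-2 - 64*1/((92 - 157)*((42 + 1/(-32 - 53)) - 89))) = -(-2 - 64*(-1/(65*((42 + 1/(-85)) - 89)))) = -(-2 - 64*(-1/(65*((42 - 1/85) - 89)))) = -(-2 - 64*(-1/(65*(3569/85 - 89)))) = -(-2 - 64/((-3996/85*(-65)))) = -(-2 - 64/51948/17) = -(-2 - 64*17/51948) = -(-2 - 272/12987) = -1*(-26246/12987) = 26246/12987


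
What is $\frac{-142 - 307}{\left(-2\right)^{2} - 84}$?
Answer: $\frac{449}{80} \approx 5.6125$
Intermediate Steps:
$\frac{-142 - 307}{\left(-2\right)^{2} - 84} = - \frac{449}{4 - 84} = - \frac{449}{-80} = \left(-449\right) \left(- \frac{1}{80}\right) = \frac{449}{80}$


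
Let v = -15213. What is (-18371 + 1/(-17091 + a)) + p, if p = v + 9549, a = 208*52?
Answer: -150819626/6275 ≈ -24035.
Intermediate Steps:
a = 10816
p = -5664 (p = -15213 + 9549 = -5664)
(-18371 + 1/(-17091 + a)) + p = (-18371 + 1/(-17091 + 10816)) - 5664 = (-18371 + 1/(-6275)) - 5664 = (-18371 - 1/6275) - 5664 = -115278026/6275 - 5664 = -150819626/6275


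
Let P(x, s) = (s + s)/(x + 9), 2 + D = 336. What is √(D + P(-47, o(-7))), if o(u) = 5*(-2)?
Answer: 2*√30191/19 ≈ 18.290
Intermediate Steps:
o(u) = -10
D = 334 (D = -2 + 336 = 334)
P(x, s) = 2*s/(9 + x) (P(x, s) = (2*s)/(9 + x) = 2*s/(9 + x))
√(D + P(-47, o(-7))) = √(334 + 2*(-10)/(9 - 47)) = √(334 + 2*(-10)/(-38)) = √(334 + 2*(-10)*(-1/38)) = √(334 + 10/19) = √(6356/19) = 2*√30191/19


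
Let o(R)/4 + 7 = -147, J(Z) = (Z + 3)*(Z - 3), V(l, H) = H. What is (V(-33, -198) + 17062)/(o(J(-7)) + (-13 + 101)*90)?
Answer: 2108/913 ≈ 2.3089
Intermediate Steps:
J(Z) = (-3 + Z)*(3 + Z) (J(Z) = (3 + Z)*(-3 + Z) = (-3 + Z)*(3 + Z))
o(R) = -616 (o(R) = -28 + 4*(-147) = -28 - 588 = -616)
(V(-33, -198) + 17062)/(o(J(-7)) + (-13 + 101)*90) = (-198 + 17062)/(-616 + (-13 + 101)*90) = 16864/(-616 + 88*90) = 16864/(-616 + 7920) = 16864/7304 = 16864*(1/7304) = 2108/913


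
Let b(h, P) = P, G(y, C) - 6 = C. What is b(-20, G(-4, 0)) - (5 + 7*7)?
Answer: -48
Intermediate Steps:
G(y, C) = 6 + C
b(-20, G(-4, 0)) - (5 + 7*7) = (6 + 0) - (5 + 7*7) = 6 - (5 + 49) = 6 - 1*54 = 6 - 54 = -48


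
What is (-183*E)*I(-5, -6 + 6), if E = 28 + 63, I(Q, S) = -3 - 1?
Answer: 66612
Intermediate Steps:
I(Q, S) = -4
E = 91
(-183*E)*I(-5, -6 + 6) = -183*91*(-4) = -16653*(-4) = 66612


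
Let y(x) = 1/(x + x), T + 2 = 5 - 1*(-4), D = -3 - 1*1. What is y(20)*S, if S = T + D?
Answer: 3/40 ≈ 0.075000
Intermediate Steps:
D = -4 (D = -3 - 1 = -4)
T = 7 (T = -2 + (5 - 1*(-4)) = -2 + (5 + 4) = -2 + 9 = 7)
y(x) = 1/(2*x)
S = 3 (S = 7 - 4 = 3)
y(20)*S = ((½)/20)*3 = ((½)*(1/20))*3 = (1/40)*3 = 3/40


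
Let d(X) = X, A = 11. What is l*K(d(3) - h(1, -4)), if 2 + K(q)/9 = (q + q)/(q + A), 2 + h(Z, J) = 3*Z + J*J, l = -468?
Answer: -30888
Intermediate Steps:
h(Z, J) = -2 + J**2 + 3*Z (h(Z, J) = -2 + (3*Z + J*J) = -2 + (3*Z + J**2) = -2 + (J**2 + 3*Z) = -2 + J**2 + 3*Z)
K(q) = -18 + 18*q/(11 + q) (K(q) = -18 + 9*((q + q)/(q + 11)) = -18 + 9*((2*q)/(11 + q)) = -18 + 9*(2*q/(11 + q)) = -18 + 18*q/(11 + q))
l*K(d(3) - h(1, -4)) = -(-92664)/(11 + (3 - (-2 + (-4)**2 + 3*1))) = -(-92664)/(11 + (3 - (-2 + 16 + 3))) = -(-92664)/(11 + (3 - 1*17)) = -(-92664)/(11 + (3 - 17)) = -(-92664)/(11 - 14) = -(-92664)/(-3) = -(-92664)*(-1)/3 = -468*66 = -30888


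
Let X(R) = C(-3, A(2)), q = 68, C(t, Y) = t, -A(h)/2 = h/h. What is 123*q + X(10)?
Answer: 8361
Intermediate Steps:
A(h) = -2 (A(h) = -2*h/h = -2*1 = -2)
X(R) = -3
123*q + X(10) = 123*68 - 3 = 8364 - 3 = 8361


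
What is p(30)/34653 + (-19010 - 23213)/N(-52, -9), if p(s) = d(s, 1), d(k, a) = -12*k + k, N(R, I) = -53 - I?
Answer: 487713033/508244 ≈ 959.60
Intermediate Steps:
d(k, a) = -11*k
p(s) = -11*s
p(30)/34653 + (-19010 - 23213)/N(-52, -9) = -11*30/34653 + (-19010 - 23213)/(-53 - 1*(-9)) = -330*1/34653 - 42223/(-53 + 9) = -110/11551 - 42223/(-44) = -110/11551 - 42223*(-1/44) = -110/11551 + 42223/44 = 487713033/508244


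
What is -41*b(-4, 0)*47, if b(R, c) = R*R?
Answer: -30832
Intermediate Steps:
b(R, c) = R²
-41*b(-4, 0)*47 = -41*(-4)²*47 = -41*16*47 = -656*47 = -30832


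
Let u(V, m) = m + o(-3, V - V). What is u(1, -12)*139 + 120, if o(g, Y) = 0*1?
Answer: -1548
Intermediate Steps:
o(g, Y) = 0
u(V, m) = m (u(V, m) = m + 0 = m)
u(1, -12)*139 + 120 = -12*139 + 120 = -1668 + 120 = -1548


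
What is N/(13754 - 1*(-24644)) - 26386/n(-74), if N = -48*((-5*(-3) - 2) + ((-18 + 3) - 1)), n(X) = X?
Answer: 253295071/710363 ≈ 356.57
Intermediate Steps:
N = 144 (N = -48*((15 - 2) + (-15 - 1)) = -48*(13 - 16) = -48*(-3) = 144)
N/(13754 - 1*(-24644)) - 26386/n(-74) = 144/(13754 - 1*(-24644)) - 26386/(-74) = 144/(13754 + 24644) - 26386*(-1/74) = 144/38398 + 13193/37 = 144*(1/38398) + 13193/37 = 72/19199 + 13193/37 = 253295071/710363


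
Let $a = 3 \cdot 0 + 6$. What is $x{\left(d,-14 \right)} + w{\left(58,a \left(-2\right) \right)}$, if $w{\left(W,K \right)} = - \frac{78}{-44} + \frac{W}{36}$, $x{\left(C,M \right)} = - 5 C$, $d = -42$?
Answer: $\frac{21125}{99} \approx 213.38$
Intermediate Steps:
$a = 6$ ($a = 0 + 6 = 6$)
$w{\left(W,K \right)} = \frac{39}{22} + \frac{W}{36}$ ($w{\left(W,K \right)} = \left(-78\right) \left(- \frac{1}{44}\right) + W \frac{1}{36} = \frac{39}{22} + \frac{W}{36}$)
$x{\left(d,-14 \right)} + w{\left(58,a \left(-2\right) \right)} = \left(-5\right) \left(-42\right) + \left(\frac{39}{22} + \frac{1}{36} \cdot 58\right) = 210 + \left(\frac{39}{22} + \frac{29}{18}\right) = 210 + \frac{335}{99} = \frac{21125}{99}$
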